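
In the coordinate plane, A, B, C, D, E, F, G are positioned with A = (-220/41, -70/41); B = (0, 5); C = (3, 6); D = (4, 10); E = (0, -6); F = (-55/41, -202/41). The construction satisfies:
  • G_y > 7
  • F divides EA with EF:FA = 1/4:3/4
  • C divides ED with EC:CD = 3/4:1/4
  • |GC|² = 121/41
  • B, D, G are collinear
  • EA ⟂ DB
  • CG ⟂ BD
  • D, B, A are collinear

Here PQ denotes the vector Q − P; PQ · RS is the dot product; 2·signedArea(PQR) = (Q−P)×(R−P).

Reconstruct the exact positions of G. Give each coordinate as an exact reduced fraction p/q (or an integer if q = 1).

G = (68/41, 290/41)

1. G_x = 68/41  [B, D, G are collinear ∩ CG ⟂ BD]
2. G_y = 290/41  [B, D, G are collinear ∩ CG ⟂ BD]
   → G = (68/41, 290/41)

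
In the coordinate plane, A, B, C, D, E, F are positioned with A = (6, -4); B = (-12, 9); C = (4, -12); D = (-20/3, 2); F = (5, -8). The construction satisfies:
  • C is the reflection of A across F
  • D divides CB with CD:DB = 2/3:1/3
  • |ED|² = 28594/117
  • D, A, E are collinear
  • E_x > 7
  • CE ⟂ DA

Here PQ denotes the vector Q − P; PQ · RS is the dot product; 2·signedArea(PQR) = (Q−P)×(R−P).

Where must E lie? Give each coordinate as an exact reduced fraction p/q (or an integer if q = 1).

E = (97/13, -61/13)

1. E_x = 97/13  [D, A, E are collinear ∩ CE ⟂ DA]
2. E_y = -61/13  [D, A, E are collinear ∩ CE ⟂ DA]
   → E = (97/13, -61/13)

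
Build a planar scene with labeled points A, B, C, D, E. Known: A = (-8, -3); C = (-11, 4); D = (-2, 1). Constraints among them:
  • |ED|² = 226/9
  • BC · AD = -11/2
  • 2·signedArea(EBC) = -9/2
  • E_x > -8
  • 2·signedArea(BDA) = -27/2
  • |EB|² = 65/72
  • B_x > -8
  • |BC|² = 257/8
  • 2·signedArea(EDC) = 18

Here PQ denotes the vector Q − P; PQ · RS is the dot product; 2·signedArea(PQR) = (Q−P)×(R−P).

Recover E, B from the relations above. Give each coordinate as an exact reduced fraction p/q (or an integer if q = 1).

1. B_x = -29/4  [2·signedArea(BDA) = -27/2 ∩ BC · AD = -11/2]
2. B_y = -1/4  [2·signedArea(BDA) = -27/2 ∩ BC · AD = -11/2]
   → B = (-29/4, -1/4)
3. E_x = -7  [2·signedArea(EDC) = 18 ∩ 2·signedArea(EBC) = -9/2]
4. E_y = 2/3  [2·signedArea(EDC) = 18 ∩ 2·signedArea(EBC) = -9/2]
   → E = (-7, 2/3)

B = (-29/4, -1/4)
E = (-7, 2/3)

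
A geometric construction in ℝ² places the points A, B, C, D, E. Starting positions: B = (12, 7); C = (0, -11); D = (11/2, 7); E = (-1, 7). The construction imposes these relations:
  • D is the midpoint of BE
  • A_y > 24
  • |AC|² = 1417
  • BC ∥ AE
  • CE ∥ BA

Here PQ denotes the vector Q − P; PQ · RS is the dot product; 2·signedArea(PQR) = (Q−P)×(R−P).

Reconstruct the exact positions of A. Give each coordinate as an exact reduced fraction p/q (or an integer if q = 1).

A = (11, 25)

1. A_x = 11  [BC ∥ AE ∩ CE ∥ BA]
2. A_y = 25  [BC ∥ AE ∩ CE ∥ BA]
   → A = (11, 25)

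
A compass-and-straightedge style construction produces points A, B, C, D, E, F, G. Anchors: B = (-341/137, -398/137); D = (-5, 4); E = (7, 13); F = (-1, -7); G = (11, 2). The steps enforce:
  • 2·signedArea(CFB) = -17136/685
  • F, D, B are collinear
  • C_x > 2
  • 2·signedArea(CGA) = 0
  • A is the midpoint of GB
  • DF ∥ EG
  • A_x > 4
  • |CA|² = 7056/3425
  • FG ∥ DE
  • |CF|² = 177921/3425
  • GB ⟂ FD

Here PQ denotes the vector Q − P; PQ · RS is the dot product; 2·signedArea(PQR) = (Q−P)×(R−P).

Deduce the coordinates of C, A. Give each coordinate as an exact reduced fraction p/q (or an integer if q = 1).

1. A_x = 583/137  [A is the midpoint of GB]
2. A_y = -62/137  [A is the midpoint of GB]
   → A = (583/137, -62/137)
3. C_x = 1991/685  [2·signedArea(CGA) = 0 ∩ 2·signedArea(CFB) = -17136/685]
4. C_y = -646/685  [2·signedArea(CGA) = 0 ∩ 2·signedArea(CFB) = -17136/685]
   → C = (1991/685, -646/685)

A = (583/137, -62/137)
C = (1991/685, -646/685)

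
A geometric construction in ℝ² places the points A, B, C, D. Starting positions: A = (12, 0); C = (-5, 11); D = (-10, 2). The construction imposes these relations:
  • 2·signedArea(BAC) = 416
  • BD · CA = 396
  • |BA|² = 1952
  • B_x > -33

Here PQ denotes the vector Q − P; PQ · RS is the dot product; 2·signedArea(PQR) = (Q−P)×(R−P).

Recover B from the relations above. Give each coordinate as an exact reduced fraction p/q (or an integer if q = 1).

B = (-32, 4)

1. B_x = -32  [2·signedArea(BAC) = 416 ∩ BD · CA = 396]
2. B_y = 4  [2·signedArea(BAC) = 416 ∩ BD · CA = 396]
   → B = (-32, 4)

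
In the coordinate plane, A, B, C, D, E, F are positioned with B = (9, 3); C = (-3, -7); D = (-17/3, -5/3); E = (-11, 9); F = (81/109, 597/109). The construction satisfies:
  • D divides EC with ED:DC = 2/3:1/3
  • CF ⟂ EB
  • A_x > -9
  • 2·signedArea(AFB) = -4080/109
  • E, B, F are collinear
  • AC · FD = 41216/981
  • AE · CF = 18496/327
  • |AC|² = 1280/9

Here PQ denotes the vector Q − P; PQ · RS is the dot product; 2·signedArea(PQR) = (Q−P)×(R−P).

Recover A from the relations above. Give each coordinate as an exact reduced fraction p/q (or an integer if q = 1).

1. A_x = -25/3  [2·signedArea(AFB) = -4080/109 ∩ AC · FD = 41216/981]
2. A_y = 11/3  [2·signedArea(AFB) = -4080/109 ∩ AC · FD = 41216/981]
   → A = (-25/3, 11/3)

A = (-25/3, 11/3)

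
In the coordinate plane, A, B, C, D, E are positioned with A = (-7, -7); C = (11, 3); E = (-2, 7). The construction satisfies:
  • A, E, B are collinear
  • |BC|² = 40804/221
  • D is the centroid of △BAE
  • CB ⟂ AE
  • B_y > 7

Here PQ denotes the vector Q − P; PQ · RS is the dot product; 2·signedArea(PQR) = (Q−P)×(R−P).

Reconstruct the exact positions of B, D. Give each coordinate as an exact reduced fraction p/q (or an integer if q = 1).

B = (-397/221, 1673/221)
D = (-2386/663, 1673/663)

1. B_x = -397/221  [A, E, B are collinear ∩ CB ⟂ AE]
2. B_y = 1673/221  [A, E, B are collinear ∩ CB ⟂ AE]
   → B = (-397/221, 1673/221)
3. D_x = -2386/663  [D is the centroid of △BAE]
4. D_y = 1673/663  [D is the centroid of △BAE]
   → D = (-2386/663, 1673/663)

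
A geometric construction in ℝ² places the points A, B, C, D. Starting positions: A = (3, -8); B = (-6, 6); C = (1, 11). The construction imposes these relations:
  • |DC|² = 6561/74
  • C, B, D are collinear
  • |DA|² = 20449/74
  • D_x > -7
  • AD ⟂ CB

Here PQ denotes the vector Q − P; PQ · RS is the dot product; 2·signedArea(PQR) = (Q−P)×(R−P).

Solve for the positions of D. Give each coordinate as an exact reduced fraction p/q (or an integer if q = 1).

1. D_x = -493/74  [C, B, D are collinear ∩ AD ⟂ CB]
2. D_y = 409/74  [C, B, D are collinear ∩ AD ⟂ CB]
   → D = (-493/74, 409/74)

D = (-493/74, 409/74)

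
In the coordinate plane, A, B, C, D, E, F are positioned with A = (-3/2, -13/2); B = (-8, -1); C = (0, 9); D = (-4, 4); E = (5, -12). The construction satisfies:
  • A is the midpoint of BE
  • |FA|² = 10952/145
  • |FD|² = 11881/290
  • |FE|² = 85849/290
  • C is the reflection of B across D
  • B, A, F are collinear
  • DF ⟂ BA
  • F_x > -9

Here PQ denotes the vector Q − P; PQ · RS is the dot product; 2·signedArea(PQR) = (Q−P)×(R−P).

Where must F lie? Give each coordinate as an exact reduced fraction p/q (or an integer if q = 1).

1. F_x = -2359/290  [B, A, F are collinear ∩ DF ⟂ BA]
2. F_y = -257/290  [B, A, F are collinear ∩ DF ⟂ BA]
   → F = (-2359/290, -257/290)

F = (-2359/290, -257/290)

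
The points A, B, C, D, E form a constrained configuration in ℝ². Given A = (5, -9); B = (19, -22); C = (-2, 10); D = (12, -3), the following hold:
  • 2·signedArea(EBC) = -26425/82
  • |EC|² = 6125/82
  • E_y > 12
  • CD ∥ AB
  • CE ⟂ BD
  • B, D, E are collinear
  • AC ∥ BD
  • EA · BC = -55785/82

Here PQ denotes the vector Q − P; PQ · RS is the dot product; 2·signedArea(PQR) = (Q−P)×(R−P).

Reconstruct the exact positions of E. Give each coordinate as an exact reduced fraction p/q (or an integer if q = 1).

E = (501/82, 1065/82)

1. E_x = 501/82  [B, D, E are collinear ∩ CE ⟂ BD]
2. E_y = 1065/82  [B, D, E are collinear ∩ CE ⟂ BD]
   → E = (501/82, 1065/82)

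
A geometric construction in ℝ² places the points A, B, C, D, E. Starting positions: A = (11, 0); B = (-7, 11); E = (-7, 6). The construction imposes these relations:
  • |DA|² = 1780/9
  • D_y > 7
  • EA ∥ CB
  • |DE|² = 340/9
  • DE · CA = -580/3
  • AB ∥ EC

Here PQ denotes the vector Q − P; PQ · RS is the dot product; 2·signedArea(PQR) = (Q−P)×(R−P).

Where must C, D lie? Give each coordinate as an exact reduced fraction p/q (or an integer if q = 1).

1. C_x = -25  [EA ∥ CB ∩ AB ∥ EC]
2. C_y = 17  [EA ∥ CB ∩ AB ∥ EC]
   → C = (-25, 17)
3. D_x = -1  [line -36·x + 17·y + -482/3 = 0 ∩ |DE|² = 340/9]
4. D_y = 22/3  [line -36·x + 17·y + -482/3 = 0 ∩ |DE|² = 340/9]
   → D = (-1, 22/3)

C = (-25, 17)
D = (-1, 22/3)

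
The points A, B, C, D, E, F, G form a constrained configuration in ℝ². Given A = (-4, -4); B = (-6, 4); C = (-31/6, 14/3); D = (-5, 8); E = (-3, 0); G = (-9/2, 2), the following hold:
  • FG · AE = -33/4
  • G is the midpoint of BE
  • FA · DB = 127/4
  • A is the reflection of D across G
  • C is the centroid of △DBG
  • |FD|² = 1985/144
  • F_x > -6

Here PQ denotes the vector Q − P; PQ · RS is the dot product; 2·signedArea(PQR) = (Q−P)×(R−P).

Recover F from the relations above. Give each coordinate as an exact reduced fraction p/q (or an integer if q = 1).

F = (-67/12, 13/3)

1. F_x = -67/12  [line -1·x + -4·y + 47/4 = 0 ∩ |FD|² = 1985/144]
2. F_y = 13/3  [line -1·x + -4·y + 47/4 = 0 ∩ |FD|² = 1985/144]
   → F = (-67/12, 13/3)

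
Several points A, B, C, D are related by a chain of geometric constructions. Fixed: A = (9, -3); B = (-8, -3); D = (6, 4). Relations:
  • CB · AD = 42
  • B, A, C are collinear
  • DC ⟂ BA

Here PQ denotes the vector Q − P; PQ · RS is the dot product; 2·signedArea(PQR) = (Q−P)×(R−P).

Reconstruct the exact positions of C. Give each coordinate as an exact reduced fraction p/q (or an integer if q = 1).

C = (6, -3)

1. C_x = 6  [B, A, C are collinear ∩ DC ⟂ BA]
2. C_y = -3  [B, A, C are collinear ∩ DC ⟂ BA]
   → C = (6, -3)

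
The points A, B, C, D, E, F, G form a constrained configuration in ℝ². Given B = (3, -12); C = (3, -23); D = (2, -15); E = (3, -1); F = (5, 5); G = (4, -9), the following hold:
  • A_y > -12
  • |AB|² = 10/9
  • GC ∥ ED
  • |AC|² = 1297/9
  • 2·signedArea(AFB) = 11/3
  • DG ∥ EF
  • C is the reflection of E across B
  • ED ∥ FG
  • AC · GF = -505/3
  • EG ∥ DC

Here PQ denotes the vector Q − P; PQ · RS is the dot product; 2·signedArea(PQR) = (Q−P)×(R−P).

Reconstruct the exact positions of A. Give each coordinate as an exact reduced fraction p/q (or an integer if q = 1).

A = (10/3, -11)

1. A_x = 10/3  [2·signedArea(AFB) = 11/3 ∩ AC · GF = -505/3]
2. A_y = -11  [2·signedArea(AFB) = 11/3 ∩ AC · GF = -505/3]
   → A = (10/3, -11)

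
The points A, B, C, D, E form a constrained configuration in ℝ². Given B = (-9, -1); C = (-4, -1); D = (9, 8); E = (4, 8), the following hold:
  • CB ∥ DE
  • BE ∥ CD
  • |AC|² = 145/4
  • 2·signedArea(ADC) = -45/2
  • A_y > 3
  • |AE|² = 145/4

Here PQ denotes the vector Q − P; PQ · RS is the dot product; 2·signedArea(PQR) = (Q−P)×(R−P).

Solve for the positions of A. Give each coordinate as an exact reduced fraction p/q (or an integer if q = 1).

A = (0, 7/2)

1. A_x = 0  [line 9·x + -13·y + 91/2 = 0 ∩ |AC|² = 145/4]
2. A_y = 7/2  [line 9·x + -13·y + 91/2 = 0 ∩ |AC|² = 145/4]
   → A = (0, 7/2)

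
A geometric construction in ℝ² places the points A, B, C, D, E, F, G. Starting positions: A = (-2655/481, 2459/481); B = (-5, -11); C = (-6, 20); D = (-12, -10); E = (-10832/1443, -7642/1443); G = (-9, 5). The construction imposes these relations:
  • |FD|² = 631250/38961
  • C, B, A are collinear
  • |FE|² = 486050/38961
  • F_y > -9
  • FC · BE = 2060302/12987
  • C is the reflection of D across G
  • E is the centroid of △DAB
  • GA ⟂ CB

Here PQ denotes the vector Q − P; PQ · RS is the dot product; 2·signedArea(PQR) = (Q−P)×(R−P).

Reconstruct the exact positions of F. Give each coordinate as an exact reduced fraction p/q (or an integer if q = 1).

1. F_x = -35363/4329  [line 3617/1443·x + -8231/1443·y + -383404/12987 = 0 ∩ |FD|² = 631250/38961]
2. F_y = -37945/4329  [line 3617/1443·x + -8231/1443·y + -383404/12987 = 0 ∩ |FD|² = 631250/38961]
   → F = (-35363/4329, -37945/4329)

F = (-35363/4329, -37945/4329)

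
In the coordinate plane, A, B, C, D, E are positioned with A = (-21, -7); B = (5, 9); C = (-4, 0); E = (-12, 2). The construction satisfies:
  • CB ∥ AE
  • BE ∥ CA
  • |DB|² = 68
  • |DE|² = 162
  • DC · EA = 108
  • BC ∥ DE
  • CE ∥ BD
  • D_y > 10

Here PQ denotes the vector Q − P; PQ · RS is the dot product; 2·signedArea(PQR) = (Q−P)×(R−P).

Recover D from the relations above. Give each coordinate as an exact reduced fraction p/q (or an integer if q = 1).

1. D_x = -3  [BC ∥ DE ∩ CE ∥ BD]
2. D_y = 11  [BC ∥ DE ∩ CE ∥ BD]
   → D = (-3, 11)

D = (-3, 11)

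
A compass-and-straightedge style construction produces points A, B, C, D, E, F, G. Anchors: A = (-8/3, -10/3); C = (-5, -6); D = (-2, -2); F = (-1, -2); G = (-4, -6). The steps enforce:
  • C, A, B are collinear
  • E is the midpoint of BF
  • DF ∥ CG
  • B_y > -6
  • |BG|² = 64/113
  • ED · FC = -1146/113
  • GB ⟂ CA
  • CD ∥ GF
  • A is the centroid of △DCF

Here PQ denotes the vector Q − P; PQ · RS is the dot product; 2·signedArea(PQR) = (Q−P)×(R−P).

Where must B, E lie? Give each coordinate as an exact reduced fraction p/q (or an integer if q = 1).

1. B_x = -516/113  [C, A, B are collinear ∩ GB ⟂ CA]
2. B_y = -622/113  [C, A, B are collinear ∩ GB ⟂ CA]
   → B = (-516/113, -622/113)
3. E_x = -629/226  [E is the midpoint of BF]
4. E_y = -424/113  [E is the midpoint of BF]
   → E = (-629/226, -424/113)

B = (-516/113, -622/113)
E = (-629/226, -424/113)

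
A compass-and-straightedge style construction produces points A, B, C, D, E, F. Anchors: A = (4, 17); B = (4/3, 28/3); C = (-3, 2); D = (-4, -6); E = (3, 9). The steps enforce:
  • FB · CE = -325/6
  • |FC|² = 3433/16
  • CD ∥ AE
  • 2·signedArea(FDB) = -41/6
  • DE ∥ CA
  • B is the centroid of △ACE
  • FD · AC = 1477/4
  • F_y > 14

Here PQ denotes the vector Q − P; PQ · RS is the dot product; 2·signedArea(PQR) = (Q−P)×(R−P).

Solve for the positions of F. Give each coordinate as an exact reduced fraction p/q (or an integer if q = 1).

F = (15/4, 15)

1. F_x = 15/4  [FB · CE = -325/6 ∩ 2·signedArea(FDB) = -41/6]
2. F_y = 15  [FB · CE = -325/6 ∩ 2·signedArea(FDB) = -41/6]
   → F = (15/4, 15)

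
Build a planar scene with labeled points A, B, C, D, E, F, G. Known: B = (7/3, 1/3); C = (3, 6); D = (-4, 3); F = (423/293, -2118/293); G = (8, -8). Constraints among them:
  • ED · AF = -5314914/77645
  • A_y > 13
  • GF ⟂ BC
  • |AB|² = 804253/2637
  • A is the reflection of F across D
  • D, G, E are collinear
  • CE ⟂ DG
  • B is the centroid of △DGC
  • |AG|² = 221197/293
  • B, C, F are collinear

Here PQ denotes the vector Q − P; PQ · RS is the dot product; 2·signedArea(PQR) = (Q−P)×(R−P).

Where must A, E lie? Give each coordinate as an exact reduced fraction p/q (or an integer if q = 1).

A = (-2767/293, 3876/293)
E = (-448/265, 234/265)

1. A_x = -2767/293  [A is the reflection of F across D]
2. A_y = 3876/293  [A is the reflection of F across D]
   → A = (-2767/293, 3876/293)
3. E_x = -448/265  [D, G, E are collinear ∩ CE ⟂ DG]
4. E_y = 234/265  [D, G, E are collinear ∩ CE ⟂ DG]
   → E = (-448/265, 234/265)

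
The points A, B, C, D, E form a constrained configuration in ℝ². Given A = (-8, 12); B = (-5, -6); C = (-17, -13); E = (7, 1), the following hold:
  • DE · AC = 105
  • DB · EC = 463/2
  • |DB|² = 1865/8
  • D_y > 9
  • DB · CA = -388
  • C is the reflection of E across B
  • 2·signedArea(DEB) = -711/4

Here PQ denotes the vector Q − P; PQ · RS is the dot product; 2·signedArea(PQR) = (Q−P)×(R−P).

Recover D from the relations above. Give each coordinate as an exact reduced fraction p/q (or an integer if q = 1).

1. D_x = -17/4  [DE · AC = 105 ∩ DB · EC = 463/2]
2. D_y = 37/4  [DE · AC = 105 ∩ DB · EC = 463/2]
   → D = (-17/4, 37/4)

D = (-17/4, 37/4)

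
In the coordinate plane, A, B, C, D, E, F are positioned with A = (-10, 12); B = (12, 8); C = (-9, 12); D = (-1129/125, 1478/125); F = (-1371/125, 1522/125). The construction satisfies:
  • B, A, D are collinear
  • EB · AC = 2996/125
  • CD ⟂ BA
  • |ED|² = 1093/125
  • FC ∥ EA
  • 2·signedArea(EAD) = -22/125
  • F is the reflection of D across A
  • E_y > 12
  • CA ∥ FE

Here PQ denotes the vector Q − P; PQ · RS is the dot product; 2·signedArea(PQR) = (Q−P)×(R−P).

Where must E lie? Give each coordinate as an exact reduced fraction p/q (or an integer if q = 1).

E = (-1496/125, 1522/125)

1. E_x = -1496/125  [FC ∥ EA ∩ CA ∥ FE]
2. E_y = 1522/125  [FC ∥ EA ∩ CA ∥ FE]
   → E = (-1496/125, 1522/125)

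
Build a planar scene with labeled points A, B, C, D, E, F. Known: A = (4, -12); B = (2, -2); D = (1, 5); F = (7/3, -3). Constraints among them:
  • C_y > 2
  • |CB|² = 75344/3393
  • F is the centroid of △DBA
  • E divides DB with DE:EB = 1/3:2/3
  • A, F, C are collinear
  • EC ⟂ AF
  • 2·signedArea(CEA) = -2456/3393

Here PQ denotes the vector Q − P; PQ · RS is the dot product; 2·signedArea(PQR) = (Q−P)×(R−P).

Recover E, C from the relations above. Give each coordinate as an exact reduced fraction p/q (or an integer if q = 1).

C = (1454/1131, 1002/377)
E = (4/3, 8/3)

1. E_x = 4/3  [E divides DB with DE:EB = 1/3:2/3]
2. E_y = 8/3  [E divides DB with DE:EB = 1/3:2/3]
   → E = (4/3, 8/3)
3. C_x = 1454/1131  [A, F, C are collinear ∩ EC ⟂ AF]
4. C_y = 1002/377  [A, F, C are collinear ∩ EC ⟂ AF]
   → C = (1454/1131, 1002/377)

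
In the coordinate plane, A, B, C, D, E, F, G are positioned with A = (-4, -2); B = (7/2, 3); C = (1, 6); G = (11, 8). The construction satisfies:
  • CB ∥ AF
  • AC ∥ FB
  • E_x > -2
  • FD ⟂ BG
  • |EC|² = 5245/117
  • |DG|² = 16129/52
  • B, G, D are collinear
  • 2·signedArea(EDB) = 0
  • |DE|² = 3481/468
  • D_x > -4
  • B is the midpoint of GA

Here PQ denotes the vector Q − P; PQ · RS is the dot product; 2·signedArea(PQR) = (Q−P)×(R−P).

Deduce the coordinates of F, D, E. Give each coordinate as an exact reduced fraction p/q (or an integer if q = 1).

D = (-95/26, -23/13)
E = (-18/13, -10/39)
F = (-3/2, -5)

1. F_x = -3/2  [AC ∥ FB ∩ CB ∥ AF]
2. F_y = -5  [AC ∥ FB ∩ CB ∥ AF]
   → F = (-3/2, -5)
3. D_x = -95/26  [B, G, D are collinear ∩ FD ⟂ BG]
4. D_y = -23/13  [B, G, D are collinear ∩ FD ⟂ BG]
   → D = (-95/26, -23/13)
5. E_x = -18/13  [line -62/13·x + 93/13·y + -62/13 = 0 ∩ |DE|² = 3481/468]
6. E_y = -10/39  [line -62/13·x + 93/13·y + -62/13 = 0 ∩ |DE|² = 3481/468]
   → E = (-18/13, -10/39)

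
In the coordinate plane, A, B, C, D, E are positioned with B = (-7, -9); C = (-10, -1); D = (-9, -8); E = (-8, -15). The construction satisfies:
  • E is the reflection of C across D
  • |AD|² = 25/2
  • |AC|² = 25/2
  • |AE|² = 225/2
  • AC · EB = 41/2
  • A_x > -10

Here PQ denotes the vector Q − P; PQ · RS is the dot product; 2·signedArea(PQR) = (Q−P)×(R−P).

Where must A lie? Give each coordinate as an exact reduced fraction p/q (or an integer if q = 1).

A = (-19/2, -9/2)

1. A_x = -19/2  [line -1·x + -6·y + -73/2 = 0 ∩ |AC|² = 25/2]
2. A_y = -9/2  [line -1·x + -6·y + -73/2 = 0 ∩ |AC|² = 25/2]
   → A = (-19/2, -9/2)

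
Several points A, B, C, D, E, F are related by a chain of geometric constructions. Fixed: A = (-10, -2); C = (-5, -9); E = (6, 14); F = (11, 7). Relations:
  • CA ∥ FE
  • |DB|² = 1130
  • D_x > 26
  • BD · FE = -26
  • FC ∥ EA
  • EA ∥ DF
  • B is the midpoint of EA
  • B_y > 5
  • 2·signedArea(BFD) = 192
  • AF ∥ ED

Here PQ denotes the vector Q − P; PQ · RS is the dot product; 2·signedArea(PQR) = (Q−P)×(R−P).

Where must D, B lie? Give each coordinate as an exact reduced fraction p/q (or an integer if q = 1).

1. D_x = 27  [EA ∥ DF ∩ AF ∥ ED]
2. D_y = 23  [EA ∥ DF ∩ AF ∥ ED]
   → D = (27, 23)
3. B_x = -2  [B is the midpoint of EA]
4. B_y = 6  [B is the midpoint of EA]
   → B = (-2, 6)

B = (-2, 6)
D = (27, 23)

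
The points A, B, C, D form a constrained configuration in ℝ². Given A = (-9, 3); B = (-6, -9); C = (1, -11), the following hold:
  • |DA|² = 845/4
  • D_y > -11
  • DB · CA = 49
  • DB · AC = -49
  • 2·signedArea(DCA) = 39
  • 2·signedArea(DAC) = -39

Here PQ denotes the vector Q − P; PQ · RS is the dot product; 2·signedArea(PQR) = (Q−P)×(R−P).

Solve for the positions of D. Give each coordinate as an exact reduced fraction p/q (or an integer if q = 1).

1. D_x = -5/2  [2·signedArea(DAC) = -39 ∩ DB · CA = 49]
2. D_y = -10  [2·signedArea(DAC) = -39 ∩ DB · CA = 49]
   → D = (-5/2, -10)

D = (-5/2, -10)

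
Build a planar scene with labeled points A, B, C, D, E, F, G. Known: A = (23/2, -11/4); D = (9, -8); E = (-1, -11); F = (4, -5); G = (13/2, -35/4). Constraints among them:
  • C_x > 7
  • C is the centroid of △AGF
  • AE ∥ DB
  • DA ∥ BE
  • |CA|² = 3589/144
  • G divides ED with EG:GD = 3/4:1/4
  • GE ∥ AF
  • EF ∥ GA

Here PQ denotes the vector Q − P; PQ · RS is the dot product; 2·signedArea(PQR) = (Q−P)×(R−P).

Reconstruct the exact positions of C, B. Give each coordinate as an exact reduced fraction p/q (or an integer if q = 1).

1. C_x = 22/3  [C is the centroid of △AGF]
2. C_y = -11/2  [C is the centroid of △AGF]
   → C = (22/3, -11/2)
3. B_x = -7/2  [DA ∥ BE ∩ AE ∥ DB]
4. B_y = -65/4  [DA ∥ BE ∩ AE ∥ DB]
   → B = (-7/2, -65/4)

B = (-7/2, -65/4)
C = (22/3, -11/2)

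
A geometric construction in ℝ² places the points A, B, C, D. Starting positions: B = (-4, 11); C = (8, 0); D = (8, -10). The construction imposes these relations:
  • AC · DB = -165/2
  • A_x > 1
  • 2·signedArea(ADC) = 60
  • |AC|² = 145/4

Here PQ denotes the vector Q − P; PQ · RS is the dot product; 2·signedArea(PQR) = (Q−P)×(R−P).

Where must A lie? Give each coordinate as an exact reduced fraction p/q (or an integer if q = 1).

1. A_x = 2  [AC · DB = -165/2 ∩ 2·signedArea(ADC) = 60]
2. A_y = 1/2  [AC · DB = -165/2 ∩ 2·signedArea(ADC) = 60]
   → A = (2, 1/2)

A = (2, 1/2)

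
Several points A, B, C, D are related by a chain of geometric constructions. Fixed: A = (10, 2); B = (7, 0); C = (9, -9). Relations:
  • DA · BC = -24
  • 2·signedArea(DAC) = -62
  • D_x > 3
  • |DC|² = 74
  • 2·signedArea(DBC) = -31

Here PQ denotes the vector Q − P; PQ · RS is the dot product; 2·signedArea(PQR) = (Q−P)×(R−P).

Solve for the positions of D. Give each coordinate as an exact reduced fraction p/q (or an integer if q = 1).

D = (4, -2)

1. D_x = 4  [2·signedArea(DAC) = -62 ∩ DA · BC = -24]
2. D_y = -2  [2·signedArea(DAC) = -62 ∩ DA · BC = -24]
   → D = (4, -2)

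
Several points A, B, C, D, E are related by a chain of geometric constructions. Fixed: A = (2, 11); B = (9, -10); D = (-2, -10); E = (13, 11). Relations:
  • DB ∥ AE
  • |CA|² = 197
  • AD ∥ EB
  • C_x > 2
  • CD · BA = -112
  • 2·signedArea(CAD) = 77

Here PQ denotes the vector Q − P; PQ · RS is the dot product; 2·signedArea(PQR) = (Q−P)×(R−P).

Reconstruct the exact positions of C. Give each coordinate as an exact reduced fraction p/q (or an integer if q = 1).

C = (3, -3)

1. C_x = 3  [2·signedArea(CAD) = 77 ∩ CD · BA = -112]
2. C_y = -3  [2·signedArea(CAD) = 77 ∩ CD · BA = -112]
   → C = (3, -3)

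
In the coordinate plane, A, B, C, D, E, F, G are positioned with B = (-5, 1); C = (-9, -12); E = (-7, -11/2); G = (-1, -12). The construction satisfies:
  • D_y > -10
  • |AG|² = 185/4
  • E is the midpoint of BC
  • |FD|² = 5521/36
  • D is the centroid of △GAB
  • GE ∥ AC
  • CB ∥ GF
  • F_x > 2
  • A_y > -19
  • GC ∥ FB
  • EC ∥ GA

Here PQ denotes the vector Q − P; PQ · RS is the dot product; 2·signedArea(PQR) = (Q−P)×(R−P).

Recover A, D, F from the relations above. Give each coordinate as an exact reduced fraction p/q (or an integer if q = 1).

1. A_x = -3  [GE ∥ AC ∩ EC ∥ GA]
2. A_y = -37/2  [GE ∥ AC ∩ EC ∥ GA]
   → A = (-3, -37/2)
3. D_x = -3  [D is the centroid of △GAB]
4. D_y = -59/6  [D is the centroid of △GAB]
   → D = (-3, -59/6)
5. F_x = 3  [GC ∥ FB ∩ CB ∥ GF]
6. F_y = 1  [GC ∥ FB ∩ CB ∥ GF]
   → F = (3, 1)

A = (-3, -37/2)
D = (-3, -59/6)
F = (3, 1)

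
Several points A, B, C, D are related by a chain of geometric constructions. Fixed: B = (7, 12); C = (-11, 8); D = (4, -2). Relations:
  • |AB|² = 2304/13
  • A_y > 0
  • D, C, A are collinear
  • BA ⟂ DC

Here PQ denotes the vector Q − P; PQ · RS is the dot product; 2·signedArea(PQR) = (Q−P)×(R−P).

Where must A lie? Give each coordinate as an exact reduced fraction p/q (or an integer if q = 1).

A = (-5/13, 12/13)

1. A_x = -5/13  [D, C, A are collinear ∩ BA ⟂ DC]
2. A_y = 12/13  [D, C, A are collinear ∩ BA ⟂ DC]
   → A = (-5/13, 12/13)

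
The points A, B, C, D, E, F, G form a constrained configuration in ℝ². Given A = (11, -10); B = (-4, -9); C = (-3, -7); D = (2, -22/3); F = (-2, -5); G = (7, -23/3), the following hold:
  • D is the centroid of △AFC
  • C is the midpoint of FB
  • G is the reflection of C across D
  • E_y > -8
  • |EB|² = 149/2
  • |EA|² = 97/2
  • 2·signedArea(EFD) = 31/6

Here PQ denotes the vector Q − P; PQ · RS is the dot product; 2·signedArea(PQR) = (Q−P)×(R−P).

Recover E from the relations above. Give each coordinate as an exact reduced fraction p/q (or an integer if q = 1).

E = (9/2, -15/2)

1. E_x = 9/2  [line 7/3·x + 4·y + 39/2 = 0 ∩ |EA|² = 97/2]
2. E_y = -15/2  [line 7/3·x + 4·y + 39/2 = 0 ∩ |EA|² = 97/2]
   → E = (9/2, -15/2)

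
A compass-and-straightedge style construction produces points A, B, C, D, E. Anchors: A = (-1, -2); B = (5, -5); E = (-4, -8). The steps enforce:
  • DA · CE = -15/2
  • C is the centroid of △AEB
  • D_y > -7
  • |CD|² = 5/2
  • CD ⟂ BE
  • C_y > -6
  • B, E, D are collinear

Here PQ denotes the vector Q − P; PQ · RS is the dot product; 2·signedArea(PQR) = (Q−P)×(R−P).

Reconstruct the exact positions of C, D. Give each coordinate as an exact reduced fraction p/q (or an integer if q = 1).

C = (0, -5)
D = (1/2, -13/2)

1. C_x = 0  [C is the centroid of △AEB]
2. C_y = -5  [C is the centroid of △AEB]
   → C = (0, -5)
3. D_x = 1/2  [B, E, D are collinear ∩ CD ⟂ BE]
4. D_y = -13/2  [B, E, D are collinear ∩ CD ⟂ BE]
   → D = (1/2, -13/2)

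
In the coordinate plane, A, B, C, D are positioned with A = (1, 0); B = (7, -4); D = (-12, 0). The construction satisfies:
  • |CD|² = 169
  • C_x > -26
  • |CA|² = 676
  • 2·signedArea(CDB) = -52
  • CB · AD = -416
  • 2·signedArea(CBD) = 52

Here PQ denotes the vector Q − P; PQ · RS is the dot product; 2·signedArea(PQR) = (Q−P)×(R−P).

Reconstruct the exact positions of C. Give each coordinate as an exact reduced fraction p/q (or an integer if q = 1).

C = (-25, 0)

1. C_x = -25  [2·signedArea(CBD) = 52 ∩ CB · AD = -416]
2. C_y = 0  [2·signedArea(CBD) = 52 ∩ CB · AD = -416]
   → C = (-25, 0)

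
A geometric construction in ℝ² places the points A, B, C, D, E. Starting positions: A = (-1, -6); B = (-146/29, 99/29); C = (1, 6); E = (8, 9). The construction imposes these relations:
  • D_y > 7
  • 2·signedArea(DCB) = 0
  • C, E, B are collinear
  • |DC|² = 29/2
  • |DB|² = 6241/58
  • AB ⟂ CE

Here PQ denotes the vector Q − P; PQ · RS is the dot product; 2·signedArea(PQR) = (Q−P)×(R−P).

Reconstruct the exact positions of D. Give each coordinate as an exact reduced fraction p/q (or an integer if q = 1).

D = (9/2, 15/2)

1. D_x = 9/2  [line 75/29·x + -175/29·y + 975/29 = 0 ∩ |DC|² = 29/2]
2. D_y = 15/2  [line 75/29·x + -175/29·y + 975/29 = 0 ∩ |DC|² = 29/2]
   → D = (9/2, 15/2)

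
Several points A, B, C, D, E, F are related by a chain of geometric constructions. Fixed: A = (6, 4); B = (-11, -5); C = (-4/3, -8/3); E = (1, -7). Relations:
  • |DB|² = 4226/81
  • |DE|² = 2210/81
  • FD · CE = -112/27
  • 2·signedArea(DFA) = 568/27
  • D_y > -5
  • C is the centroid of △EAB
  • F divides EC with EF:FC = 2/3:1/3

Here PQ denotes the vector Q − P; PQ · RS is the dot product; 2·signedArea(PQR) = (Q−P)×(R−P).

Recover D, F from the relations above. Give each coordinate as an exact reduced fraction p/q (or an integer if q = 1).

D = (-34/9, -44/9)
F = (-5/9, -37/9)

1. F_x = -5/9  [F divides EC with EF:FC = 2/3:1/3]
2. F_y = -37/9  [F divides EC with EF:FC = 2/3:1/3]
   → F = (-5/9, -37/9)
3. D_x = -34/9  [2·signedArea(DFA) = 568/27 ∩ FD · CE = -112/27]
4. D_y = -44/9  [2·signedArea(DFA) = 568/27 ∩ FD · CE = -112/27]
   → D = (-34/9, -44/9)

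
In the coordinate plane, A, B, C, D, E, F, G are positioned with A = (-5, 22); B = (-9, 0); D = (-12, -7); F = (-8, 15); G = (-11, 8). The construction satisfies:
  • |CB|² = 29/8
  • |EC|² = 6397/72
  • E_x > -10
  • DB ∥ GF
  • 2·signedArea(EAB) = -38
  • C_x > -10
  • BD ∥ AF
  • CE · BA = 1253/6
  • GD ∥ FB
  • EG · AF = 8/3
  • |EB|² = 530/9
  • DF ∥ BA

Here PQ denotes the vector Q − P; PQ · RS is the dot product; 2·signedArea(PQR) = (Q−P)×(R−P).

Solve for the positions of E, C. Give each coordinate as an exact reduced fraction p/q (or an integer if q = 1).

C = (-39/4, -7/4)
E = (-28/3, 23/3)

1. E_x = -28/3  [2·signedArea(EAB) = -38 ∩ EG · AF = 8/3]
2. E_y = 23/3  [2·signedArea(EAB) = -38 ∩ EG · AF = 8/3]
   → E = (-28/3, 23/3)
3. C_x = -39/4  [line -4·x + -22·y + -155/2 = 0 ∩ |EC|² = 6397/72]
4. C_y = -7/4  [line -4·x + -22·y + -155/2 = 0 ∩ |EC|² = 6397/72]
   → C = (-39/4, -7/4)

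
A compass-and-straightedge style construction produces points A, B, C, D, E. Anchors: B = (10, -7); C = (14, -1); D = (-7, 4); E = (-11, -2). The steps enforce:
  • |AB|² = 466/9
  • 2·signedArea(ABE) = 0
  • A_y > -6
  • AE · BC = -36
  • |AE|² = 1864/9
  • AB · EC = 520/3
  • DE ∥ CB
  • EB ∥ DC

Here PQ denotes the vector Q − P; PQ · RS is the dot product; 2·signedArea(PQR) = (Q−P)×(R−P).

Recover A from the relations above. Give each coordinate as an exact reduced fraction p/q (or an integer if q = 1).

1. A_x = 3  [2·signedArea(ABE) = 0 ∩ AB · EC = 520/3]
2. A_y = -16/3  [2·signedArea(ABE) = 0 ∩ AB · EC = 520/3]
   → A = (3, -16/3)

A = (3, -16/3)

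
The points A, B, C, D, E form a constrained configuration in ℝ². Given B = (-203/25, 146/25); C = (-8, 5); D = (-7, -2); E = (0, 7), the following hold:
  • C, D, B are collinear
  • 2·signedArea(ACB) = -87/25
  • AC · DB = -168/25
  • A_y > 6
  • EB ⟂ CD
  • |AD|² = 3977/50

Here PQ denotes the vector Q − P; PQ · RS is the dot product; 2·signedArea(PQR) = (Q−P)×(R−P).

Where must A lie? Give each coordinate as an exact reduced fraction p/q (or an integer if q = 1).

1. A_x = -203/50  [AC · DB = -168/25 ∩ 2·signedArea(ACB) = -87/25]
2. A_y = 321/50  [AC · DB = -168/25 ∩ 2·signedArea(ACB) = -87/25]
   → A = (-203/50, 321/50)

A = (-203/50, 321/50)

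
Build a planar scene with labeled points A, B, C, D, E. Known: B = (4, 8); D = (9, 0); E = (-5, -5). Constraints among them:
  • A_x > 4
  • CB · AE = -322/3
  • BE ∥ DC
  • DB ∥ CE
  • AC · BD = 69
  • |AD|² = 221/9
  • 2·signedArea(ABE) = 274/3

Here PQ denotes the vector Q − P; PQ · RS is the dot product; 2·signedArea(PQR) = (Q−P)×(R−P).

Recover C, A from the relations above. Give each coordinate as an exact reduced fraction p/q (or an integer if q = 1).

A = (13/3, -5/3)
C = (0, -13)

1. C_x = 0  [DB ∥ CE ∩ BE ∥ DC]
2. C_y = -13  [DB ∥ CE ∩ BE ∥ DC]
   → C = (0, -13)
3. A_x = 13/3  [AC · BD = 69 ∩ 2·signedArea(ABE) = 274/3]
4. A_y = -5/3  [AC · BD = 69 ∩ 2·signedArea(ABE) = 274/3]
   → A = (13/3, -5/3)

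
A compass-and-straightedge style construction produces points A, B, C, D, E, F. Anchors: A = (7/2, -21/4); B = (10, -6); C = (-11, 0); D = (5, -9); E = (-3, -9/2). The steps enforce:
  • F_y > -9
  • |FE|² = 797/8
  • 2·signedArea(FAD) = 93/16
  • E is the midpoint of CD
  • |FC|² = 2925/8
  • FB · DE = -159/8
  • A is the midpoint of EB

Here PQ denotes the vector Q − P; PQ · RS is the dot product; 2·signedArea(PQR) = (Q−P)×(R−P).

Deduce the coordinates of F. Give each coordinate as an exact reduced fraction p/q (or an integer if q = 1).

F = (25/4, -33/4)

1. F_x = 25/4  [2·signedArea(FAD) = 93/16 ∩ FB · DE = -159/8]
2. F_y = -33/4  [2·signedArea(FAD) = 93/16 ∩ FB · DE = -159/8]
   → F = (25/4, -33/4)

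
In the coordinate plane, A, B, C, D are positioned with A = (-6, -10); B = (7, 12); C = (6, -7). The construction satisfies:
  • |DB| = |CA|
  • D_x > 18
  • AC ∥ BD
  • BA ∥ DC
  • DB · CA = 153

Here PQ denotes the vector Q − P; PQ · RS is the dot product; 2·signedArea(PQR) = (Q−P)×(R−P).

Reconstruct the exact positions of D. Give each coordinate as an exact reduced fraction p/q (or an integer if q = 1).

D = (19, 15)

1. D_x = 19  [BA ∥ DC ∩ AC ∥ BD]
2. D_y = 15  [BA ∥ DC ∩ AC ∥ BD]
   → D = (19, 15)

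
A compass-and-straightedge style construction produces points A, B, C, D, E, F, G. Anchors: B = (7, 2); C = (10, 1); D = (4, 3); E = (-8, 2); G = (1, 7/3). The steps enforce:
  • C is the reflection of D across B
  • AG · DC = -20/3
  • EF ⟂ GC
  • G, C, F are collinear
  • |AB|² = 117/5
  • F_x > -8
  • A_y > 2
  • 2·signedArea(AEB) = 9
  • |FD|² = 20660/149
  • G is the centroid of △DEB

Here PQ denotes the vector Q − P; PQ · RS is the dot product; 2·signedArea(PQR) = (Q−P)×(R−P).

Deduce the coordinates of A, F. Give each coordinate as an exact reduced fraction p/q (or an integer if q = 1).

A = (11/5, 13/5)
F = (-1156/149, 541/149)

1. A_x = 11/5  [AG · DC = -20/3 ∩ 2·signedArea(AEB) = 9]
2. A_y = 13/5  [AG · DC = -20/3 ∩ 2·signedArea(AEB) = 9]
   → A = (11/5, 13/5)
3. F_x = -1156/149  [G, C, F are collinear ∩ EF ⟂ GC]
4. F_y = 541/149  [G, C, F are collinear ∩ EF ⟂ GC]
   → F = (-1156/149, 541/149)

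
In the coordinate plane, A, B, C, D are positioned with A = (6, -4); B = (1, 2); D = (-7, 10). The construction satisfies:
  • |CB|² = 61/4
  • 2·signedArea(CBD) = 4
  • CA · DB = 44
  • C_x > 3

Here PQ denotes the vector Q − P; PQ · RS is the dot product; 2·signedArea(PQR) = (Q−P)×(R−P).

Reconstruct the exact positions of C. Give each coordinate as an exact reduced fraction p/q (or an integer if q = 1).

C = (7/2, -1)

1. C_x = 7/2  [CA · DB = 44 ∩ 2·signedArea(CBD) = 4]
2. C_y = -1  [CA · DB = 44 ∩ 2·signedArea(CBD) = 4]
   → C = (7/2, -1)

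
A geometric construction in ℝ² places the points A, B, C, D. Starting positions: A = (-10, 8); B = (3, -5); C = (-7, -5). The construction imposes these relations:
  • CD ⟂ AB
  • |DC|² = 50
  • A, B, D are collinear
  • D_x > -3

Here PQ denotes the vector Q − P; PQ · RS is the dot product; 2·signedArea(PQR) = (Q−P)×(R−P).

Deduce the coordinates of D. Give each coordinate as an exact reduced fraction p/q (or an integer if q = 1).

D = (-2, 0)

1. D_x = -2  [A, B, D are collinear ∩ CD ⟂ AB]
2. D_y = 0  [A, B, D are collinear ∩ CD ⟂ AB]
   → D = (-2, 0)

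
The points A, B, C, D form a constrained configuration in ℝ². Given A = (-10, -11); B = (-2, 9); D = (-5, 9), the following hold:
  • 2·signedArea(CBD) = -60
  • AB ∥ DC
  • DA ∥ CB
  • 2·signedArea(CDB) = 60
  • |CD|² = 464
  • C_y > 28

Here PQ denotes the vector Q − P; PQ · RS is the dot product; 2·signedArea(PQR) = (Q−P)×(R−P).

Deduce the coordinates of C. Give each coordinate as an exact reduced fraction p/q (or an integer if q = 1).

1. C_x = 3  [DA ∥ CB ∩ AB ∥ DC]
2. C_y = 29  [DA ∥ CB ∩ AB ∥ DC]
   → C = (3, 29)

C = (3, 29)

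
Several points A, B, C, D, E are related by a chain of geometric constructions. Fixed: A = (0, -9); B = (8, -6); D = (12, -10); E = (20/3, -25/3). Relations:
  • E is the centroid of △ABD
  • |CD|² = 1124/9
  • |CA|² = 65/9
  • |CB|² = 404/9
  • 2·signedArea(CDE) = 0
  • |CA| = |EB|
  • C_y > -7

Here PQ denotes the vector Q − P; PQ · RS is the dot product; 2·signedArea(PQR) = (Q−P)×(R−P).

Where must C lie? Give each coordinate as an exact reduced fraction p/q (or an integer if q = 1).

C = (4/3, -20/3)

1. C_x = 4/3  [line -5/3·x + -16/3·y + -100/3 = 0 ∩ |CD|² = 1124/9]
2. C_y = -20/3  [line -5/3·x + -16/3·y + -100/3 = 0 ∩ |CD|² = 1124/9]
   → C = (4/3, -20/3)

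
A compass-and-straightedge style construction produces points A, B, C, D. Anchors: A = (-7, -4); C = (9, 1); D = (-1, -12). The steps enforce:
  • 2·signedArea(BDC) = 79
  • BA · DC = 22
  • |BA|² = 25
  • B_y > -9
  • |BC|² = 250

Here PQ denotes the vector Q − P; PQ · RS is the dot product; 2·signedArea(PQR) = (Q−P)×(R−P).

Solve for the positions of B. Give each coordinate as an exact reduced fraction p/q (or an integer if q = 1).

B = (-4, -8)

1. B_x = -4  [BA · DC = 22 ∩ 2·signedArea(BDC) = 79]
2. B_y = -8  [BA · DC = 22 ∩ 2·signedArea(BDC) = 79]
   → B = (-4, -8)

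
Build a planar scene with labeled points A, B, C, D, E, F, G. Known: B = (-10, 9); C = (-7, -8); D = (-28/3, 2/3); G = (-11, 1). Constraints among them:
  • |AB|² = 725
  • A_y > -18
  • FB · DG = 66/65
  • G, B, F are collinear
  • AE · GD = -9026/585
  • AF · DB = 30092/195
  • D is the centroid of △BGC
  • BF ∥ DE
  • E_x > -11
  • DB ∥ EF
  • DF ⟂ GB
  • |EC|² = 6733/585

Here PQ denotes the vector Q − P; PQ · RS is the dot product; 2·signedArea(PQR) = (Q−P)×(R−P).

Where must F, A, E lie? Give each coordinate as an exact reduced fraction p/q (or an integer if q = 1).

A = (-3, -17)
E = (-2018/195, -1454/195)
F = (-716/65, 57/65)

1. F_x = -716/65  [G, B, F are collinear ∩ DF ⟂ GB]
2. F_y = 57/65  [G, B, F are collinear ∩ DF ⟂ GB]
   → F = (-716/65, 57/65)
3. E_x = -2018/195  [DB ∥ EF ∩ BF ∥ DE]
4. E_y = -1454/195  [DB ∥ EF ∩ BF ∥ DE]
   → E = (-2018/195, -1454/195)
5. A_x = -3  [AE · GD = -9026/585 ∩ AF · DB = 30092/195]
6. A_y = -17  [AE · GD = -9026/585 ∩ AF · DB = 30092/195]
   → A = (-3, -17)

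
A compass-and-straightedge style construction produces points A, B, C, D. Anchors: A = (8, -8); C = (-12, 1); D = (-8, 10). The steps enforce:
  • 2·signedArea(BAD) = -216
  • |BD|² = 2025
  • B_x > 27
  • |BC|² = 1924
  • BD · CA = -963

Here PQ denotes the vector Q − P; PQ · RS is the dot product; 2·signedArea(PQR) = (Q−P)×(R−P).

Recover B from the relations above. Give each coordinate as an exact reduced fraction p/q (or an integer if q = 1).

B = (28, -17)

1. B_x = 28  [2·signedArea(BAD) = -216 ∩ BD · CA = -963]
2. B_y = -17  [2·signedArea(BAD) = -216 ∩ BD · CA = -963]
   → B = (28, -17)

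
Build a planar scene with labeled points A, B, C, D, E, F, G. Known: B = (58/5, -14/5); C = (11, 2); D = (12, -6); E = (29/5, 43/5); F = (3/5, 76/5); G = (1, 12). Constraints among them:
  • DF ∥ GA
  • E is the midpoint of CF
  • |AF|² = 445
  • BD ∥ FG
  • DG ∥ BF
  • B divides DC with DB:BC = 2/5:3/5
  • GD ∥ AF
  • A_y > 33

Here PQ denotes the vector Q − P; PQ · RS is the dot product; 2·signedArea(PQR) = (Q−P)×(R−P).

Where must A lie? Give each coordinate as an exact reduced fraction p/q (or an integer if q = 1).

1. A_x = -52/5  [GD ∥ AF ∩ DF ∥ GA]
2. A_y = 166/5  [GD ∥ AF ∩ DF ∥ GA]
   → A = (-52/5, 166/5)

A = (-52/5, 166/5)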